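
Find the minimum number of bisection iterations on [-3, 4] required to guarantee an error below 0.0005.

We need (b-a)/2^n ≤ 0.0005
(4 - (-3))/2^n ≤ 0.0005
7/2^n ≤ 0.0005
2^n ≥ 14000
n ≥ log₂(14000) = 13.77
n ≥ 14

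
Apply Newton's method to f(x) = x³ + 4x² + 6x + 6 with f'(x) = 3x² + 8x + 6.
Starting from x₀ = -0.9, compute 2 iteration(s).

f(x) = x³ + 4x² + 6x + 6
f'(x) = 3x² + 8x + 6
x₀ = -0.9

Newton-Raphson formula: x_{n+1} = x_n - f(x_n)/f'(x_n)

Iteration 1:
  f(-0.900000) = 3.111000
  f'(-0.900000) = 1.230000
  x_1 = -0.900000 - 3.111000/1.230000 = -3.429268
Iteration 2:
  f(-3.429268) = -7.863873
  f'(-3.429268) = 13.845497
  x_2 = -3.429268 - (-7.863873)/13.845497 = -2.861295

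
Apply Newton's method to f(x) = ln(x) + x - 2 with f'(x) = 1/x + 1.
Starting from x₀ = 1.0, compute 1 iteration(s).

f(x) = ln(x) + x - 2
f'(x) = 1/x + 1
x₀ = 1.0

Newton-Raphson formula: x_{n+1} = x_n - f(x_n)/f'(x_n)

Iteration 1:
  f(1.000000) = -1.000000
  f'(1.000000) = 2.000000
  x_1 = 1.000000 - (-1.000000)/2.000000 = 1.500000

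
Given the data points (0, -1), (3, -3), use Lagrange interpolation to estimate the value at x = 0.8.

Lagrange interpolation formula:
P(x) = Σ yᵢ × Lᵢ(x)
where Lᵢ(x) = Π_{j≠i} (x - xⱼ)/(xᵢ - xⱼ)

L_0(0.8) = (0.8 - 3)/(0 - 3) = 0.733333
L_1(0.8) = (0.8 - 0)/(3 - 0) = 0.266667

P(0.8) = (-1)×L_0(0.8) + (-3)×L_1(0.8)
P(0.8) = -1.533333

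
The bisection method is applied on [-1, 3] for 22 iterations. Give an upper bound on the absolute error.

Bisection error bound: |error| ≤ (b-a)/2^n
|error| ≤ (3 - (-1))/2^22 = 4/2^22
|error| ≤ 0.0000009537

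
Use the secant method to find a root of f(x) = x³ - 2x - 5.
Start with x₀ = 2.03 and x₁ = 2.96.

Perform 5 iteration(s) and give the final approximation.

f(x) = x³ - 2x - 5
x₀ = 2.03, x₁ = 2.96

Secant formula: x_{n+1} = x_n - f(x_n)(x_n - x_{n-1})/(f(x_n) - f(x_{n-1}))

Iteration 1:
  f(2.030000) = -0.694573
  f(2.960000) = 15.014336
  x_2 = 2.960000 - 15.014336×(2.960000 - 2.030000)/(15.014336 - (-0.694573))
       = 2.071120
Iteration 2:
  f(2.960000) = 15.014336
  f(2.071120) = -0.258090
  x_3 = 2.071120 - (-0.258090)×(2.071120 - 2.960000)/(-0.258090 - 15.014336)
       = 2.086141
Iteration 3:
  f(2.071120) = -0.258090
  f(2.086141) = -0.093424
  x_4 = 2.086141 - (-0.093424)×(2.086141 - 2.071120)/(-0.093424 - (-0.258090))
       = 2.094664
Iteration 4:
  f(2.086141) = -0.093424
  f(2.094664) = 0.001254
  x_5 = 2.094664 - 0.001254×(2.094664 - 2.086141)/(0.001254 - (-0.093424))
       = 2.094551
Iteration 5:
  f(2.094664) = 0.001254
  f(2.094551) = -0.000006
  x_6 = 2.094551 - (-0.000006)×(2.094551 - 2.094664)/(-0.000006 - 0.001254)
       = 2.094551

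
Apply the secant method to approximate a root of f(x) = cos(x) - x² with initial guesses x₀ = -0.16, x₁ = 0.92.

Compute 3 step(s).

f(x) = cos(x) - x²
x₀ = -0.16, x₁ = 0.92

Secant formula: x_{n+1} = x_n - f(x_n)(x_n - x_{n-1})/(f(x_n) - f(x_{n-1}))

Iteration 1:
  f(-0.160000) = 0.961627
  f(0.920000) = -0.240580
  x_2 = 0.920000 - (-0.240580)×(0.920000 - (-0.160000))/(-0.240580 - 0.961627)
       = 0.703876
Iteration 2:
  f(0.920000) = -0.240580
  f(0.703876) = 0.266899
  x_3 = 0.703876 - 0.266899×(0.703876 - 0.920000)/(0.266899 - (-0.240580))
       = 0.817542
Iteration 3:
  f(0.703876) = 0.266899
  f(0.817542) = 0.015641
  x_4 = 0.817542 - 0.015641×(0.817542 - 0.703876)/(0.015641 - 0.266899)
       = 0.824618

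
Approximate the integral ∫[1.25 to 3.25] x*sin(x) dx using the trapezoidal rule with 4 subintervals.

f(x) = x*sin(x)
a = 1.25, b = 3.25, n = 4
h = (b - a)/n = 0.500000

Trapezoidal rule: (h/2)[f(x₀) + 2f(x₁) + 2f(x₂) + ... + f(xₙ)]

x_0 = 1.2500, f(x_0) = 1.186231, coefficient = 1
x_1 = 1.7500, f(x_1) = 1.721975, coefficient = 2
x_2 = 2.2500, f(x_2) = 1.750665, coefficient = 2
x_3 = 2.7500, f(x_3) = 1.049568, coefficient = 2
x_4 = 3.2500, f(x_4) = -0.351634, coefficient = 1

I ≈ (0.500000/2) × 9.879012 = 2.469753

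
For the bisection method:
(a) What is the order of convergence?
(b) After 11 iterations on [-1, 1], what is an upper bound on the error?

(a) Bisection has linear (order 1) convergence; the error is halved each step.

(b) Error bound = (b-a)/2^n = (1 - (-1))/2^{11}
    = 2/2^{11}

(a) 1 (linear); (b) error ≤ 9.77e-04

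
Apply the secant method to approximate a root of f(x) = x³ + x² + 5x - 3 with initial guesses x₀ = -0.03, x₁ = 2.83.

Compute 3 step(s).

f(x) = x³ + x² + 5x - 3
x₀ = -0.03, x₁ = 2.83

Secant formula: x_{n+1} = x_n - f(x_n)(x_n - x_{n-1})/(f(x_n) - f(x_{n-1}))

Iteration 1:
  f(-0.030000) = -3.149127
  f(2.830000) = 41.824087
  x_2 = 2.830000 - 41.824087×(2.830000 - (-0.030000))/(41.824087 - (-3.149127))
       = 0.170264
Iteration 2:
  f(2.830000) = 41.824087
  f(0.170264) = -2.114756
  x_3 = 0.170264 - (-2.114756)×(0.170264 - 2.830000)/(-2.114756 - 41.824087)
       = 0.298276
Iteration 3:
  f(0.170264) = -2.114756
  f(0.298276) = -1.393117
  x_4 = 0.298276 - (-1.393117)×(0.298276 - 0.170264)/(-1.393117 - (-2.114756))
       = 0.545401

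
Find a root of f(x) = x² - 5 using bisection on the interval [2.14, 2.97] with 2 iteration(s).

f(x) = x² - 5
Initial interval: [2.14, 2.97]

Iteration 1:
  c_1 = (2.140000 + 2.970000)/2 = 2.555000
  f(c_1) = f(2.555000) = 1.528025
  f(a) × f(c) < 0, new interval: [2.140000, 2.555000]
Iteration 2:
  c_2 = (2.140000 + 2.555000)/2 = 2.347500
  f(c_2) = f(2.347500) = 0.510756
  f(a) × f(c) < 0, new interval: [2.140000, 2.347500]

After 2 iteration(s), the approximation is c_2 = 2.347500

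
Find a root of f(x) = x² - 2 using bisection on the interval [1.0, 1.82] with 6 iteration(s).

f(x) = x² - 2
Initial interval: [1.0, 1.82]

Iteration 1:
  c_1 = (1.000000 + 1.820000)/2 = 1.410000
  f(c_1) = f(1.410000) = -0.011900
  f(a) × f(c) ≥ 0, new interval: [1.410000, 1.820000]
Iteration 2:
  c_2 = (1.410000 + 1.820000)/2 = 1.615000
  f(c_2) = f(1.615000) = 0.608225
  f(a) × f(c) < 0, new interval: [1.410000, 1.615000]
Iteration 3:
  c_3 = (1.410000 + 1.615000)/2 = 1.512500
  f(c_3) = f(1.512500) = 0.287656
  f(a) × f(c) < 0, new interval: [1.410000, 1.512500]
Iteration 4:
  c_4 = (1.410000 + 1.512500)/2 = 1.461250
  f(c_4) = f(1.461250) = 0.135252
  f(a) × f(c) < 0, new interval: [1.410000, 1.461250]
Iteration 5:
  c_5 = (1.410000 + 1.461250)/2 = 1.435625
  f(c_5) = f(1.435625) = 0.061019
  f(a) × f(c) < 0, new interval: [1.410000, 1.435625]
Iteration 6:
  c_6 = (1.410000 + 1.435625)/2 = 1.422813
  f(c_6) = f(1.422813) = 0.024395
  f(a) × f(c) < 0, new interval: [1.410000, 1.422813]

After 6 iteration(s), the approximation is c_6 = 1.422813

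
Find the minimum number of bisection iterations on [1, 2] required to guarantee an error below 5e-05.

We need (b-a)/2^n ≤ 5e-05
(2 - 1)/2^n ≤ 5e-05
1/2^n ≤ 5e-05
2^n ≥ 20000
n ≥ log₂(20000) = 14.29
n ≥ 15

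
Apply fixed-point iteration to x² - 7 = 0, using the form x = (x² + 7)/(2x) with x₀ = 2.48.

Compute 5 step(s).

Equation: x² - 7 = 0
Fixed-point form: x = (x² + 7)/(2x)
x₀ = 2.48

x_1 = g(2.480000) = 2.651290
x_2 = g(2.651290) = 2.645757
x_3 = g(2.645757) = 2.645751
x_4 = g(2.645751) = 2.645751
x_5 = g(2.645751) = 2.645751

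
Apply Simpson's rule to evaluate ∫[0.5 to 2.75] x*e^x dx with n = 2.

f(x) = x*e^x
a = 0.5, b = 2.75, n = 2
h = (b - a)/n = 1.125000

Simpson's rule: (h/3)[f(x₀) + 4f(x₁) + 2f(x₂) + ... + f(xₙ)]

x_0 = 0.5000, f(x_0) = 0.824361, coefficient = 1
x_1 = 1.6250, f(x_1) = 8.252431, coefficient = 4
x_2 = 2.7500, f(x_2) = 43.017238, coefficient = 1

I ≈ (1.125000/3) × 76.851322 = 28.819246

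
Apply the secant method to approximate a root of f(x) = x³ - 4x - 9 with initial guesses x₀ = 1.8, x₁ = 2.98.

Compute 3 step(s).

f(x) = x³ - 4x - 9
x₀ = 1.8, x₁ = 2.98

Secant formula: x_{n+1} = x_n - f(x_n)(x_n - x_{n-1})/(f(x_n) - f(x_{n-1}))

Iteration 1:
  f(1.800000) = -10.368000
  f(2.980000) = 5.543592
  x_2 = 2.980000 - 5.543592×(2.980000 - 1.800000)/(5.543592 - (-10.368000))
       = 2.568888
Iteration 2:
  f(2.980000) = 5.543592
  f(2.568888) = -2.322976
  x_3 = 2.568888 - (-2.322976)×(2.568888 - 2.980000)/(-2.322976 - 5.543592)
       = 2.690289
Iteration 3:
  f(2.568888) = -2.322976
  f(2.690289) = -0.289780
  x_4 = 2.690289 - (-0.289780)×(2.690289 - 2.568888)/(-0.289780 - (-2.322976))
       = 2.707591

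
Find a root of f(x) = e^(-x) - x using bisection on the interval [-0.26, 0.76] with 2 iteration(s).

f(x) = e^(-x) - x
Initial interval: [-0.26, 0.76]

Iteration 1:
  c_1 = (-0.260000 + 0.760000)/2 = 0.250000
  f(c_1) = f(0.250000) = 0.528801
  f(a) × f(c) ≥ 0, new interval: [0.250000, 0.760000]
Iteration 2:
  c_2 = (0.250000 + 0.760000)/2 = 0.505000
  f(c_2) = f(0.505000) = 0.098506
  f(a) × f(c) ≥ 0, new interval: [0.505000, 0.760000]

After 2 iteration(s), the approximation is c_2 = 0.505000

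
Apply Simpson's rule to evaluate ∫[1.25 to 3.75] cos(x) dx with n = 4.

f(x) = cos(x)
a = 1.25, b = 3.75, n = 4
h = (b - a)/n = 0.625000

Simpson's rule: (h/3)[f(x₀) + 4f(x₁) + 2f(x₂) + ... + f(xₙ)]

x_0 = 1.2500, f(x_0) = 0.315322, coefficient = 1
x_1 = 1.8750, f(x_1) = -0.299534, coefficient = 4
x_2 = 2.5000, f(x_2) = -0.801144, coefficient = 2
x_3 = 3.1250, f(x_3) = -0.999862, coefficient = 4
x_4 = 3.7500, f(x_4) = -0.820559, coefficient = 1

I ≈ (0.625000/3) × -7.305108 = -1.521897
Exact value: -1.520546
Error: 0.001351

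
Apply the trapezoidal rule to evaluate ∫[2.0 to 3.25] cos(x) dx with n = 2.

f(x) = cos(x)
a = 2.0, b = 3.25, n = 2
h = (b - a)/n = 0.625000

Trapezoidal rule: (h/2)[f(x₀) + 2f(x₁) + 2f(x₂) + ... + f(xₙ)]

x_0 = 2.0000, f(x_0) = -0.416147, coefficient = 1
x_1 = 2.6250, f(x_1) = -0.869507, coefficient = 2
x_2 = 3.2500, f(x_2) = -0.994130, coefficient = 1

I ≈ (0.625000/2) × -3.149291 = -0.984153
Exact value: -1.017493
Error: 0.033339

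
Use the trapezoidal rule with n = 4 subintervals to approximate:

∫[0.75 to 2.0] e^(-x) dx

f(x) = e^(-x)
a = 0.75, b = 2.0, n = 4
h = (b - a)/n = 0.312500

Trapezoidal rule: (h/2)[f(x₀) + 2f(x₁) + 2f(x₂) + ... + f(xₙ)]

x_0 = 0.7500, f(x_0) = 0.472367, coefficient = 1
x_1 = 1.0625, f(x_1) = 0.345591, coefficient = 2
x_2 = 1.3750, f(x_2) = 0.252840, coefficient = 2
x_3 = 1.6875, f(x_3) = 0.184981, coefficient = 2
x_4 = 2.0000, f(x_4) = 0.135335, coefficient = 1

I ≈ (0.312500/2) × 2.174525 = 0.339770
Exact value: 0.337031
Error: 0.002738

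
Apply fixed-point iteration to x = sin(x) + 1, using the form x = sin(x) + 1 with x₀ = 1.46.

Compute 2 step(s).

Equation: x = sin(x) + 1
Fixed-point form: x = sin(x) + 1
x₀ = 1.46

x_1 = g(1.460000) = 1.993868
x_2 = g(1.993868) = 1.911832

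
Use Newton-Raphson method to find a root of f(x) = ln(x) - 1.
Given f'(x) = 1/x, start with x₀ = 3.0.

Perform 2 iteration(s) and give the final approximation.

f(x) = ln(x) - 1
f'(x) = 1/x
x₀ = 3.0

Newton-Raphson formula: x_{n+1} = x_n - f(x_n)/f'(x_n)

Iteration 1:
  f(3.000000) = 0.098612
  f'(3.000000) = 0.333333
  x_1 = 3.000000 - 0.098612/0.333333 = 2.704163
Iteration 2:
  f(2.704163) = -0.005208
  f'(2.704163) = 0.369800
  x_2 = 2.704163 - (-0.005208)/0.369800 = 2.718245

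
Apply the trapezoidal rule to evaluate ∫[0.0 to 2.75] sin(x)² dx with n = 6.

f(x) = sin(x)²
a = 0.0, b = 2.75, n = 6
h = (b - a)/n = 0.458333

Trapezoidal rule: (h/2)[f(x₀) + 2f(x₁) + 2f(x₂) + ... + f(xₙ)]

x_0 = 0.0000, f(x_0) = 0.000000, coefficient = 1
x_1 = 0.4583, f(x_1) = 0.195766, coefficient = 2
x_2 = 0.9167, f(x_2) = 0.629766, coefficient = 2
x_3 = 1.3750, f(x_3) = 0.962151, coefficient = 2
x_4 = 1.8333, f(x_4) = 0.932643, coefficient = 2
x_5 = 2.2917, f(x_5) = 0.564349, coefficient = 2
x_6 = 2.7500, f(x_6) = 0.145665, coefficient = 1

I ≈ (0.458333/2) × 6.715015 = 1.538858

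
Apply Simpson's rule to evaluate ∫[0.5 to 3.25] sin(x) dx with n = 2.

f(x) = sin(x)
a = 0.5, b = 3.25, n = 2
h = (b - a)/n = 1.375000

Simpson's rule: (h/3)[f(x₀) + 4f(x₁) + 2f(x₂) + ... + f(xₙ)]

x_0 = 0.5000, f(x_0) = 0.479426, coefficient = 1
x_1 = 1.8750, f(x_1) = 0.954086, coefficient = 4
x_2 = 3.2500, f(x_2) = -0.108195, coefficient = 1

I ≈ (1.375000/3) × 4.187574 = 1.919305
Exact value: 1.871712
Error: 0.047592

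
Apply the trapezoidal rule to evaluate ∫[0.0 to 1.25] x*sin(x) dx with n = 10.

f(x) = x*sin(x)
a = 0.0, b = 1.25, n = 10
h = (b - a)/n = 0.125000

Trapezoidal rule: (h/2)[f(x₀) + 2f(x₁) + 2f(x₂) + ... + f(xₙ)]

x_0 = 0.0000, f(x_0) = 0.000000, coefficient = 1
x_1 = 0.1250, f(x_1) = 0.015584, coefficient = 2
x_2 = 0.2500, f(x_2) = 0.061851, coefficient = 2
x_3 = 0.3750, f(x_3) = 0.137352, coefficient = 2
x_4 = 0.5000, f(x_4) = 0.239713, coefficient = 2
x_5 = 0.6250, f(x_5) = 0.365686, coefficient = 2
x_6 = 0.7500, f(x_6) = 0.511229, coefficient = 2
x_7 = 0.8750, f(x_7) = 0.671601, coefficient = 2
x_8 = 1.0000, f(x_8) = 0.841471, coefficient = 2
x_9 = 1.1250, f(x_9) = 1.015051, coefficient = 2
x_10 = 1.2500, f(x_10) = 1.186231, coefficient = 1

I ≈ (0.125000/2) × 8.905306 = 0.556582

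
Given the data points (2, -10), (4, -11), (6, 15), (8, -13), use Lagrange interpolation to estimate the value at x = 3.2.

Lagrange interpolation formula:
P(x) = Σ yᵢ × Lᵢ(x)
where Lᵢ(x) = Π_{j≠i} (x - xⱼ)/(xᵢ - xⱼ)

L_0(3.2) = (3.2 - 4)/(2 - 4) × (3.2 - 6)/(2 - 6) × (3.2 - 8)/(2 - 8) = 0.224000
L_1(3.2) = (3.2 - 2)/(4 - 2) × (3.2 - 6)/(4 - 6) × (3.2 - 8)/(4 - 8) = 1.008000
L_2(3.2) = (3.2 - 2)/(6 - 2) × (3.2 - 4)/(6 - 4) × (3.2 - 8)/(6 - 8) = -0.288000
L_3(3.2) = (3.2 - 2)/(8 - 2) × (3.2 - 4)/(8 - 4) × (3.2 - 6)/(8 - 6) = 0.056000

P(3.2) = (-10)×L_0(3.2) + (-11)×L_1(3.2) + 15×L_2(3.2) + (-13)×L_3(3.2)
P(3.2) = -18.376000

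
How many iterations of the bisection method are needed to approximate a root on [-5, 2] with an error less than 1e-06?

We need (b-a)/2^n ≤ 1e-06
(2 - (-5))/2^n ≤ 1e-06
7/2^n ≤ 1e-06
2^n ≥ 7000000
n ≥ log₂(7000000) = 22.74
n ≥ 23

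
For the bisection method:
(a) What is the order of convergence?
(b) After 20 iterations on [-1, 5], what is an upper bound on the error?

(a) Bisection has linear (order 1) convergence; the error is halved each step.

(b) Error bound = (b-a)/2^n = (5 - (-1))/2^{20}
    = 6/2^{20}

(a) 1 (linear); (b) error ≤ 5.72e-06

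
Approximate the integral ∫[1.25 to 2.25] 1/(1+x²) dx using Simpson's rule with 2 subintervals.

f(x) = 1/(1+x²)
a = 1.25, b = 2.25, n = 2
h = (b - a)/n = 0.500000

Simpson's rule: (h/3)[f(x₀) + 4f(x₁) + 2f(x₂) + ... + f(xₙ)]

x_0 = 1.2500, f(x_0) = 0.390244, coefficient = 1
x_1 = 1.7500, f(x_1) = 0.246154, coefficient = 4
x_2 = 2.2500, f(x_2) = 0.164948, coefficient = 1

I ≈ (0.500000/3) × 1.539808 = 0.256635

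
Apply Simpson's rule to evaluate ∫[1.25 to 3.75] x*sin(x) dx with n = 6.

f(x) = x*sin(x)
a = 1.25, b = 3.75, n = 6
h = (b - a)/n = 0.416667

Simpson's rule: (h/3)[f(x₀) + 4f(x₁) + 2f(x₂) + ... + f(xₙ)]

x_0 = 1.2500, f(x_0) = 1.186231, coefficient = 1
x_1 = 1.6667, f(x_1) = 1.659013, coefficient = 4
x_2 = 2.0833, f(x_2) = 1.815632, coefficient = 2
x_3 = 2.5000, f(x_3) = 1.496180, coefficient = 4
x_4 = 2.9167, f(x_4) = 0.650516, coefficient = 2
x_5 = 3.3333, f(x_5) = -0.635227, coefficient = 4
x_6 = 3.7500, f(x_6) = -2.143355, coefficient = 1

I ≈ (0.416667/3) × 14.055040 = 1.952089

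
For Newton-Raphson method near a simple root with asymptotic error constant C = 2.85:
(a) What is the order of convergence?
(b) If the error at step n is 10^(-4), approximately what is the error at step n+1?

(a) Newton-Raphson has quadratic (order 2) convergence near simple roots.
    This means |e_{n+1}| ≈ C|e_n|².

(b) With |e_n| = 10^(-4) and C = 2.85:
    |e_{n+1}| ≈ 2.85 × (10^(-4))² = 2.85 × 10^(-8)

(a) 2 (quadratic); (b) |e_{n+1}| ≈ 2.850e-08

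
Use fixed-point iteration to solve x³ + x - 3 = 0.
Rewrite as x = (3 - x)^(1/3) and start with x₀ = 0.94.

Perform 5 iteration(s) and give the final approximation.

Equation: x³ + x - 3 = 0
Fixed-point form: x = (3 - x)^(1/3)
x₀ = 0.94

x_1 = g(0.940000) = 1.272396
x_2 = g(1.272396) = 1.199908
x_3 = g(1.199908) = 1.216461
x_4 = g(1.216461) = 1.212721
x_5 = g(1.212721) = 1.213568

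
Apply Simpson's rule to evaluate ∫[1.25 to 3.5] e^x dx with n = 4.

f(x) = e^x
a = 1.25, b = 3.5, n = 4
h = (b - a)/n = 0.562500

Simpson's rule: (h/3)[f(x₀) + 4f(x₁) + 2f(x₂) + ... + f(xₙ)]

x_0 = 1.2500, f(x_0) = 3.490343, coefficient = 1
x_1 = 1.8125, f(x_1) = 6.125743, coefficient = 4
x_2 = 2.3750, f(x_2) = 10.751013, coefficient = 2
x_3 = 2.9375, f(x_3) = 18.868616, coefficient = 4
x_4 = 3.5000, f(x_4) = 33.115452, coefficient = 1

I ≈ (0.562500/3) × 158.085255 = 29.640985
Exact value: 29.625109
Error: 0.015876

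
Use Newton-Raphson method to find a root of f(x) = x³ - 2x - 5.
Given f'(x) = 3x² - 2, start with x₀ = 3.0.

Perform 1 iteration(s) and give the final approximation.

f(x) = x³ - 2x - 5
f'(x) = 3x² - 2
x₀ = 3.0

Newton-Raphson formula: x_{n+1} = x_n - f(x_n)/f'(x_n)

Iteration 1:
  f(3.000000) = 16.000000
  f'(3.000000) = 25.000000
  x_1 = 3.000000 - 16.000000/25.000000 = 2.360000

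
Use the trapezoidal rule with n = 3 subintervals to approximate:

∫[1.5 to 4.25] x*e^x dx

f(x) = x*e^x
a = 1.5, b = 4.25, n = 3
h = (b - a)/n = 0.916667

Trapezoidal rule: (h/2)[f(x₀) + 2f(x₁) + 2f(x₂) + ... + f(xₙ)]

x_0 = 1.5000, f(x_0) = 6.722534, coefficient = 1
x_1 = 2.4167, f(x_1) = 27.087053, coefficient = 2
x_2 = 3.3333, f(x_2) = 93.438750, coefficient = 2
x_3 = 4.2500, f(x_3) = 297.948002, coefficient = 1

I ≈ (0.916667/2) × 545.722140 = 250.122648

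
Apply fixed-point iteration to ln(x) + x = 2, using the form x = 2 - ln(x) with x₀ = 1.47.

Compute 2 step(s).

Equation: ln(x) + x = 2
Fixed-point form: x = 2 - ln(x)
x₀ = 1.47

x_1 = g(1.470000) = 1.614738
x_2 = g(1.614738) = 1.520828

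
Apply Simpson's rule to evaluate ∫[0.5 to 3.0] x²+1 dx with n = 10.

f(x) = x²+1
a = 0.5, b = 3.0, n = 10
h = (b - a)/n = 0.250000

Simpson's rule: (h/3)[f(x₀) + 4f(x₁) + 2f(x₂) + ... + f(xₙ)]

x_0 = 0.5000, f(x_0) = 1.250000, coefficient = 1
x_1 = 0.7500, f(x_1) = 1.562500, coefficient = 4
x_2 = 1.0000, f(x_2) = 2.000000, coefficient = 2
x_3 = 1.2500, f(x_3) = 2.562500, coefficient = 4
x_4 = 1.5000, f(x_4) = 3.250000, coefficient = 2
x_5 = 1.7500, f(x_5) = 4.062500, coefficient = 4
x_6 = 2.0000, f(x_6) = 5.000000, coefficient = 2
x_7 = 2.2500, f(x_7) = 6.062500, coefficient = 4
x_8 = 2.5000, f(x_8) = 7.250000, coefficient = 2
x_9 = 2.7500, f(x_9) = 8.562500, coefficient = 4
x_10 = 3.0000, f(x_10) = 10.000000, coefficient = 1

I ≈ (0.250000/3) × 137.500000 = 11.458333
Exact value: 11.458333
Error: 0.000000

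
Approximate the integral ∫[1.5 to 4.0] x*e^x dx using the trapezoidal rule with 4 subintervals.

f(x) = x*e^x
a = 1.5, b = 4.0, n = 4
h = (b - a)/n = 0.625000

Trapezoidal rule: (h/2)[f(x₀) + 2f(x₁) + 2f(x₂) + ... + f(xₙ)]

x_0 = 1.5000, f(x_0) = 6.722534, coefficient = 1
x_1 = 2.1250, f(x_1) = 17.792407, coefficient = 2
x_2 = 2.7500, f(x_2) = 43.017238, coefficient = 2
x_3 = 3.3750, f(x_3) = 98.631958, coefficient = 2
x_4 = 4.0000, f(x_4) = 218.392600, coefficient = 1

I ≈ (0.625000/2) × 543.998339 = 169.999481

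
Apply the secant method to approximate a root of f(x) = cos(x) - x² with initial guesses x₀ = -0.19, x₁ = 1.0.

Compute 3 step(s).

f(x) = cos(x) - x²
x₀ = -0.19, x₁ = 1.0

Secant formula: x_{n+1} = x_n - f(x_n)(x_n - x_{n-1})/(f(x_n) - f(x_{n-1}))

Iteration 1:
  f(-0.190000) = 0.945904
  f(1.000000) = -0.459698
  x_2 = 1.000000 - (-0.459698)×(1.000000 - (-0.190000))/(-0.459698 - 0.945904)
       = 0.610814
Iteration 2:
  f(1.000000) = -0.459698
  f(0.610814) = 0.446087
  x_3 = 0.610814 - 0.446087×(0.610814 - 1.000000)/(0.446087 - (-0.459698))
       = 0.802483
Iteration 3:
  f(0.610814) = 0.446087
  f(0.802483) = 0.050944
  x_4 = 0.802483 - 0.050944×(0.802483 - 0.610814)/(0.050944 - 0.446087)
       = 0.827194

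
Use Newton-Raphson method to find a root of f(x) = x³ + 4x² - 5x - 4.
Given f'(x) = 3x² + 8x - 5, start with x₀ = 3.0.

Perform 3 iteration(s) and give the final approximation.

f(x) = x³ + 4x² - 5x - 4
f'(x) = 3x² + 8x - 5
x₀ = 3.0

Newton-Raphson formula: x_{n+1} = x_n - f(x_n)/f'(x_n)

Iteration 1:
  f(3.000000) = 44.000000
  f'(3.000000) = 46.000000
  x_1 = 3.000000 - 44.000000/46.000000 = 2.043478
Iteration 2:
  f(2.043478) = 11.018986
  f'(2.043478) = 23.875236
  x_2 = 2.043478 - 11.018986/23.875236 = 1.581955
Iteration 3:
  f(1.581955) = 2.059517
  f'(1.581955) = 15.163378
  x_3 = 1.581955 - 2.059517/15.163378 = 1.446133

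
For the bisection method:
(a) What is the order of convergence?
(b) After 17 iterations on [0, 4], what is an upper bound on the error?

(a) Bisection has linear (order 1) convergence; the error is halved each step.

(b) Error bound = (b-a)/2^n = (4 - 0)/2^{17}
    = 4/2^{17}

(a) 1 (linear); (b) error ≤ 3.05e-05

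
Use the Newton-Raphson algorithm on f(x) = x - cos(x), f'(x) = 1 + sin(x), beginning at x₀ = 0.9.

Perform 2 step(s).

f(x) = x - cos(x)
f'(x) = 1 + sin(x)
x₀ = 0.9

Newton-Raphson formula: x_{n+1} = x_n - f(x_n)/f'(x_n)

Iteration 1:
  f(0.900000) = 0.278390
  f'(0.900000) = 1.783327
  x_1 = 0.900000 - 0.278390/1.783327 = 0.743893
Iteration 2:
  f(0.743893) = 0.008055
  f'(0.743893) = 1.677158
  x_2 = 0.743893 - 0.008055/1.677158 = 0.739090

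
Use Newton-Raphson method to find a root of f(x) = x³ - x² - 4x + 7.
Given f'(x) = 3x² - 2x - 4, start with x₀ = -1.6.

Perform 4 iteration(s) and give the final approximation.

f(x) = x³ - x² - 4x + 7
f'(x) = 3x² - 2x - 4
x₀ = -1.6

Newton-Raphson formula: x_{n+1} = x_n - f(x_n)/f'(x_n)

Iteration 1:
  f(-1.600000) = 6.744000
  f'(-1.600000) = 6.880000
  x_1 = -1.600000 - 6.744000/6.880000 = -2.580233
Iteration 2:
  f(-2.580233) = -6.514826
  f'(-2.580233) = 21.133265
  x_2 = -2.580233 - (-6.514826)/21.133265 = -2.271959
Iteration 3:
  f(-2.271959) = -0.801355
  f'(-2.271959) = 16.029312
  x_3 = -2.271959 - (-0.801355)/16.029312 = -2.221966
Iteration 4:
  f(-2.221966) = -0.019409
  f'(-2.221966) = 15.255330
  x_4 = -2.221966 - (-0.019409)/15.255330 = -2.220694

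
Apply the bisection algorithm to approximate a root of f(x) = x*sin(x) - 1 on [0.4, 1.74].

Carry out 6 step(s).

f(x) = x*sin(x) - 1
Initial interval: [0.4, 1.74]

Iteration 1:
  c_1 = (0.400000 + 1.740000)/2 = 1.070000
  f(c_1) = f(1.070000) = -0.061395
  f(a) × f(c) ≥ 0, new interval: [1.070000, 1.740000]
Iteration 2:
  c_2 = (1.070000 + 1.740000)/2 = 1.405000
  f(c_2) = f(1.405000) = 0.385734
  f(a) × f(c) < 0, new interval: [1.070000, 1.405000]
Iteration 3:
  c_3 = (1.070000 + 1.405000)/2 = 1.237500
  f(c_3) = f(1.237500) = 0.169399
  f(a) × f(c) < 0, new interval: [1.070000, 1.237500]
Iteration 4:
  c_4 = (1.070000 + 1.237500)/2 = 1.153750
  f(c_4) = f(1.153750) = 0.054861
  f(a) × f(c) < 0, new interval: [1.070000, 1.153750]
Iteration 5:
  c_5 = (1.070000 + 1.153750)/2 = 1.111875
  f(c_5) = f(1.111875) = -0.003170
  f(a) × f(c) ≥ 0, new interval: [1.111875, 1.153750]
Iteration 6:
  c_6 = (1.111875 + 1.153750)/2 = 1.132812
  f(c_6) = f(1.132812) = 0.025885
  f(a) × f(c) < 0, new interval: [1.111875, 1.132812]

After 6 iteration(s), the approximation is c_6 = 1.132812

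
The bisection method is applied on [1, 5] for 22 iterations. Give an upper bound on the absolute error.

Bisection error bound: |error| ≤ (b-a)/2^n
|error| ≤ (5 - 1)/2^22 = 4/2^22
|error| ≤ 0.0000009537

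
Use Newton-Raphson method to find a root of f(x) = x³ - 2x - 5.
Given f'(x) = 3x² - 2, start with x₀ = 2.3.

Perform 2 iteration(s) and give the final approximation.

f(x) = x³ - 2x - 5
f'(x) = 3x² - 2
x₀ = 2.3

Newton-Raphson formula: x_{n+1} = x_n - f(x_n)/f'(x_n)

Iteration 1:
  f(2.300000) = 2.567000
  f'(2.300000) = 13.870000
  x_1 = 2.300000 - 2.567000/13.870000 = 2.114924
Iteration 2:
  f(2.114924) = 0.230006
  f'(2.114924) = 11.418714
  x_2 = 2.114924 - 0.230006/11.418714 = 2.094781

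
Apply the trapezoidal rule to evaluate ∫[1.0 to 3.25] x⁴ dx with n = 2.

f(x) = x⁴
a = 1.0, b = 3.25, n = 2
h = (b - a)/n = 1.125000

Trapezoidal rule: (h/2)[f(x₀) + 2f(x₁) + 2f(x₂) + ... + f(xₙ)]

x_0 = 1.0000, f(x_0) = 1.000000, coefficient = 1
x_1 = 2.1250, f(x_1) = 20.390869, coefficient = 2
x_2 = 3.2500, f(x_2) = 111.566406, coefficient = 1

I ≈ (1.125000/2) × 153.348145 = 86.258331
Exact value: 72.318164
Error: 13.940167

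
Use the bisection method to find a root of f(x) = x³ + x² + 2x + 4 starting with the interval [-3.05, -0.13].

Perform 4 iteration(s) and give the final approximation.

f(x) = x³ + x² + 2x + 4
Initial interval: [-3.05, -0.13]

Iteration 1:
  c_1 = (-3.050000 + (-0.130000))/2 = -1.590000
  f(c_1) = f(-1.590000) = -0.671579
  f(a) × f(c) ≥ 0, new interval: [-1.590000, -0.130000]
Iteration 2:
  c_2 = (-1.590000 + (-0.130000))/2 = -0.860000
  f(c_2) = f(-0.860000) = 2.383544
  f(a) × f(c) < 0, new interval: [-1.590000, -0.860000]
Iteration 3:
  c_3 = (-1.590000 + (-0.860000))/2 = -1.225000
  f(c_3) = f(-1.225000) = 1.212359
  f(a) × f(c) < 0, new interval: [-1.590000, -1.225000]
Iteration 4:
  c_4 = (-1.590000 + (-1.225000))/2 = -1.407500
  f(c_4) = f(-1.407500) = 0.377720
  f(a) × f(c) < 0, new interval: [-1.590000, -1.407500]

After 4 iteration(s), the approximation is c_4 = -1.407500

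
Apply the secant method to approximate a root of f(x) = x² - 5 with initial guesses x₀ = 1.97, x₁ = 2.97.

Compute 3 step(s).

f(x) = x² - 5
x₀ = 1.97, x₁ = 2.97

Secant formula: x_{n+1} = x_n - f(x_n)(x_n - x_{n-1})/(f(x_n) - f(x_{n-1}))

Iteration 1:
  f(1.970000) = -1.119100
  f(2.970000) = 3.820900
  x_2 = 2.970000 - 3.820900×(2.970000 - 1.970000)/(3.820900 - (-1.119100))
       = 2.196538
Iteration 2:
  f(2.970000) = 3.820900
  f(2.196538) = -0.175219
  x_3 = 2.196538 - (-0.175219)×(2.196538 - 2.970000)/(-0.175219 - 3.820900)
       = 2.230453
Iteration 3:
  f(2.196538) = -0.175219
  f(2.230453) = -0.025081
  x_4 = 2.230453 - (-0.025081)×(2.230453 - 2.196538)/(-0.025081 - (-0.175219))
       = 2.236118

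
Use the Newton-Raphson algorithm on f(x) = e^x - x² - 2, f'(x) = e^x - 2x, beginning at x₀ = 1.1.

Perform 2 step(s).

f(x) = e^x - x² - 2
f'(x) = e^x - 2x
x₀ = 1.1

Newton-Raphson formula: x_{n+1} = x_n - f(x_n)/f'(x_n)

Iteration 1:
  f(1.100000) = -0.205834
  f'(1.100000) = 0.804166
  x_1 = 1.100000 - (-0.205834)/0.804166 = 1.355960
Iteration 2:
  f(1.355960) = 0.041856
  f'(1.355960) = 1.168564
  x_2 = 1.355960 - 0.041856/1.168564 = 1.320141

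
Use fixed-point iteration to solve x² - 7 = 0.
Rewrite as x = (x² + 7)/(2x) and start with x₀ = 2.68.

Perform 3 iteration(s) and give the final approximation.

Equation: x² - 7 = 0
Fixed-point form: x = (x² + 7)/(2x)
x₀ = 2.68

x_1 = g(2.680000) = 2.645970
x_2 = g(2.645970) = 2.645751
x_3 = g(2.645751) = 2.645751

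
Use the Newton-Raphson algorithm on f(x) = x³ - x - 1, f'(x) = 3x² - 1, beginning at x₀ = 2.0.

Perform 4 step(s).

f(x) = x³ - x - 1
f'(x) = 3x² - 1
x₀ = 2.0

Newton-Raphson formula: x_{n+1} = x_n - f(x_n)/f'(x_n)

Iteration 1:
  f(2.000000) = 5.000000
  f'(2.000000) = 11.000000
  x_1 = 2.000000 - 5.000000/11.000000 = 1.545455
Iteration 2:
  f(1.545455) = 1.145755
  f'(1.545455) = 6.165289
  x_2 = 1.545455 - 1.145755/6.165289 = 1.359615
Iteration 3:
  f(1.359615) = 0.153705
  f'(1.359615) = 4.545658
  x_3 = 1.359615 - 0.153705/4.545658 = 1.325801
Iteration 4:
  f(1.325801) = 0.004625
  f'(1.325801) = 4.273248
  x_4 = 1.325801 - 0.004625/4.273248 = 1.324719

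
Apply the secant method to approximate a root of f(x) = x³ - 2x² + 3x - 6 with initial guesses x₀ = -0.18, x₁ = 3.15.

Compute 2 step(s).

f(x) = x³ - 2x² + 3x - 6
x₀ = -0.18, x₁ = 3.15

Secant formula: x_{n+1} = x_n - f(x_n)(x_n - x_{n-1})/(f(x_n) - f(x_{n-1}))

Iteration 1:
  f(-0.180000) = -6.610632
  f(3.150000) = 14.860875
  x_2 = 3.150000 - 14.860875×(3.150000 - (-0.180000))/(14.860875 - (-6.610632))
       = 0.845238
Iteration 2:
  f(3.150000) = 14.860875
  f(0.845238) = -4.289279
  x_3 = 0.845238 - (-4.289279)×(0.845238 - 3.150000)/(-4.289279 - 14.860875)
       = 1.361462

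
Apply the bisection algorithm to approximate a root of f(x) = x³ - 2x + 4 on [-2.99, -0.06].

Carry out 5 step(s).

f(x) = x³ - 2x + 4
Initial interval: [-2.99, -0.06]

Iteration 1:
  c_1 = (-2.990000 + (-0.060000))/2 = -1.525000
  f(c_1) = f(-1.525000) = 3.503422
  f(a) × f(c) < 0, new interval: [-2.990000, -1.525000]
Iteration 2:
  c_2 = (-2.990000 + (-1.525000))/2 = -2.257500
  f(c_2) = f(-2.257500) = -2.989911
  f(a) × f(c) ≥ 0, new interval: [-2.257500, -1.525000]
Iteration 3:
  c_3 = (-2.257500 + (-1.525000))/2 = -1.891250
  f(c_3) = f(-1.891250) = 1.017827
  f(a) × f(c) < 0, new interval: [-2.257500, -1.891250]
Iteration 4:
  c_4 = (-2.257500 + (-1.891250))/2 = -2.074375
  f(c_4) = f(-2.074375) = -0.777351
  f(a) × f(c) ≥ 0, new interval: [-2.074375, -1.891250]
Iteration 5:
  c_5 = (-2.074375 + (-1.891250))/2 = -1.982813
  f(c_5) = f(-1.982813) = 0.170108
  f(a) × f(c) < 0, new interval: [-2.074375, -1.982813]

After 5 iteration(s), the approximation is c_5 = -1.982813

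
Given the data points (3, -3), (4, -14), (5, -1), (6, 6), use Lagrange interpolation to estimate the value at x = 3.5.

Lagrange interpolation formula:
P(x) = Σ yᵢ × Lᵢ(x)
where Lᵢ(x) = Π_{j≠i} (x - xⱼ)/(xᵢ - xⱼ)

L_0(3.5) = (3.5 - 4)/(3 - 4) × (3.5 - 5)/(3 - 5) × (3.5 - 6)/(3 - 6) = 0.312500
L_1(3.5) = (3.5 - 3)/(4 - 3) × (3.5 - 5)/(4 - 5) × (3.5 - 6)/(4 - 6) = 0.937500
L_2(3.5) = (3.5 - 3)/(5 - 3) × (3.5 - 4)/(5 - 4) × (3.5 - 6)/(5 - 6) = -0.312500
L_3(3.5) = (3.5 - 3)/(6 - 3) × (3.5 - 4)/(6 - 4) × (3.5 - 5)/(6 - 5) = 0.062500

P(3.5) = (-3)×L_0(3.5) + (-14)×L_1(3.5) + (-1)×L_2(3.5) + 6×L_3(3.5)
P(3.5) = -13.375000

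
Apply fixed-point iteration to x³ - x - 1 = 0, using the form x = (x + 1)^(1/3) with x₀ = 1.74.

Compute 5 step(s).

Equation: x³ - x - 1 = 0
Fixed-point form: x = (x + 1)^(1/3)
x₀ = 1.74

x_1 = g(1.740000) = 1.399319
x_2 = g(1.399319) = 1.338739
x_3 = g(1.338739) = 1.327376
x_4 = g(1.327376) = 1.325223
x_5 = g(1.325223) = 1.324814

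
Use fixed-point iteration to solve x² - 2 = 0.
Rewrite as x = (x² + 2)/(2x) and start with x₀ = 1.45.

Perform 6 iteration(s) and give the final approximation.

Equation: x² - 2 = 0
Fixed-point form: x = (x² + 2)/(2x)
x₀ = 1.45

x_1 = g(1.450000) = 1.414655
x_2 = g(1.414655) = 1.414214
x_3 = g(1.414214) = 1.414214
x_4 = g(1.414214) = 1.414214
x_5 = g(1.414214) = 1.414214
x_6 = g(1.414214) = 1.414214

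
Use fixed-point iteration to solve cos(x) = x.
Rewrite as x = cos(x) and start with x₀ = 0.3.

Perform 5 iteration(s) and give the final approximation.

Equation: cos(x) = x
Fixed-point form: x = cos(x)
x₀ = 0.3

x_1 = g(0.300000) = 0.955336
x_2 = g(0.955336) = 0.577334
x_3 = g(0.577334) = 0.837921
x_4 = g(0.837921) = 0.669010
x_5 = g(0.669010) = 0.784436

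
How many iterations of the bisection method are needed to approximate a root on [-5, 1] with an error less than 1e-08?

We need (b-a)/2^n ≤ 1e-08
(1 - (-5))/2^n ≤ 1e-08
6/2^n ≤ 1e-08
2^n ≥ 600000000
n ≥ log₂(600000000) = 29.16
n ≥ 30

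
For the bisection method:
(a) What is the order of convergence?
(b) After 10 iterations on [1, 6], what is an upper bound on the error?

(a) Bisection has linear (order 1) convergence; the error is halved each step.

(b) Error bound = (b-a)/2^n = (6 - 1)/2^{10}
    = 5/2^{10}

(a) 1 (linear); (b) error ≤ 4.88e-03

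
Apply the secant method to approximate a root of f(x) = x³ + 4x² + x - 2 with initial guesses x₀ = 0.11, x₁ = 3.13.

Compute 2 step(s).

f(x) = x³ + 4x² + x - 2
x₀ = 0.11, x₁ = 3.13

Secant formula: x_{n+1} = x_n - f(x_n)(x_n - x_{n-1})/(f(x_n) - f(x_{n-1}))

Iteration 1:
  f(0.110000) = -1.840269
  f(3.130000) = 70.981897
  x_2 = 3.130000 - 70.981897×(3.130000 - 0.110000)/(70.981897 - (-1.840269))
       = 0.186318
Iteration 2:
  f(3.130000) = 70.981897
  f(0.186318) = -1.668358
  x_3 = 0.186318 - (-1.668358)×(0.186318 - 3.130000)/(-1.668358 - 70.981897)
       = 0.253917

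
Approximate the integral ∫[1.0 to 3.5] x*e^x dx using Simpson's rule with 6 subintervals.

f(x) = x*e^x
a = 1.0, b = 3.5, n = 6
h = (b - a)/n = 0.416667

Simpson's rule: (h/3)[f(x₀) + 4f(x₁) + 2f(x₂) + ... + f(xₙ)]

x_0 = 1.0000, f(x_0) = 2.718282, coefficient = 1
x_1 = 1.4167, f(x_1) = 5.841417, coefficient = 4
x_2 = 1.8333, f(x_2) = 11.466952, coefficient = 2
x_3 = 2.2500, f(x_3) = 21.347406, coefficient = 4
x_4 = 2.6667, f(x_4) = 38.378443, coefficient = 2
x_5 = 3.0833, f(x_5) = 67.312409, coefficient = 4
x_6 = 3.5000, f(x_6) = 115.904082, coefficient = 1

I ≈ (0.416667/3) × 596.318077 = 82.821955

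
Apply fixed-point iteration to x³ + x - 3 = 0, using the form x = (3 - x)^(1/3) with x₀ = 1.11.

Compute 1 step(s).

Equation: x³ + x - 3 = 0
Fixed-point form: x = (3 - x)^(1/3)
x₀ = 1.11

x_1 = g(1.110000) = 1.236386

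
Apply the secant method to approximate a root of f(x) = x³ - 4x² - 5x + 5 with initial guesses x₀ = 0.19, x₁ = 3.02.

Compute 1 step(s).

f(x) = x³ - 4x² - 5x + 5
x₀ = 0.19, x₁ = 3.02

Secant formula: x_{n+1} = x_n - f(x_n)(x_n - x_{n-1})/(f(x_n) - f(x_{n-1}))

Iteration 1:
  f(0.190000) = 3.912459
  f(3.020000) = -19.037992
  x_2 = 3.020000 - (-19.037992)×(3.020000 - 0.190000)/(-19.037992 - 3.912459)
       = 0.672442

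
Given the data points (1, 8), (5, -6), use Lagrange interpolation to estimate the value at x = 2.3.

Lagrange interpolation formula:
P(x) = Σ yᵢ × Lᵢ(x)
where Lᵢ(x) = Π_{j≠i} (x - xⱼ)/(xᵢ - xⱼ)

L_0(2.3) = (2.3 - 5)/(1 - 5) = 0.675000
L_1(2.3) = (2.3 - 1)/(5 - 1) = 0.325000

P(2.3) = 8×L_0(2.3) + (-6)×L_1(2.3)
P(2.3) = 3.450000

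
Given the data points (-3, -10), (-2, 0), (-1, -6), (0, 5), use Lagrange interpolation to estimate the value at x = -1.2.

Lagrange interpolation formula:
P(x) = Σ yᵢ × Lᵢ(x)
where Lᵢ(x) = Π_{j≠i} (x - xⱼ)/(xᵢ - xⱼ)

L_0(-1.2) = (-1.2 - (-2))/(-3 - (-2)) × (-1.2 - (-1))/(-3 - (-1)) × (-1.2 - 0)/(-3 - 0) = -0.032000
L_1(-1.2) = (-1.2 - (-3))/(-2 - (-3)) × (-1.2 - (-1))/(-2 - (-1)) × (-1.2 - 0)/(-2 - 0) = 0.216000
L_2(-1.2) = (-1.2 - (-3))/(-1 - (-3)) × (-1.2 - (-2))/(-1 - (-2)) × (-1.2 - 0)/(-1 - 0) = 0.864000
L_3(-1.2) = (-1.2 - (-3))/(0 - (-3)) × (-1.2 - (-2))/(0 - (-2)) × (-1.2 - (-1))/(0 - (-1)) = -0.048000

P(-1.2) = (-10)×L_0(-1.2) + 0×L_1(-1.2) + (-6)×L_2(-1.2) + 5×L_3(-1.2)
P(-1.2) = -5.104000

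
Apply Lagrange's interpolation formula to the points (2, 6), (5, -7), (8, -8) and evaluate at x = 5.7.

Lagrange interpolation formula:
P(x) = Σ yᵢ × Lᵢ(x)
where Lᵢ(x) = Π_{j≠i} (x - xⱼ)/(xᵢ - xⱼ)

L_0(5.7) = (5.7 - 5)/(2 - 5) × (5.7 - 8)/(2 - 8) = -0.089444
L_1(5.7) = (5.7 - 2)/(5 - 2) × (5.7 - 8)/(5 - 8) = 0.945556
L_2(5.7) = (5.7 - 2)/(8 - 2) × (5.7 - 5)/(8 - 5) = 0.143889

P(5.7) = 6×L_0(5.7) + (-7)×L_1(5.7) + (-8)×L_2(5.7)
P(5.7) = -8.306667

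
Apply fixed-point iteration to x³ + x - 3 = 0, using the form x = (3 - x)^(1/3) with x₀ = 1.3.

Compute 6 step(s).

Equation: x³ + x - 3 = 0
Fixed-point form: x = (3 - x)^(1/3)
x₀ = 1.3

x_1 = g(1.300000) = 1.193483
x_2 = g(1.193483) = 1.217907
x_3 = g(1.217907) = 1.212393
x_4 = g(1.212393) = 1.213642
x_5 = g(1.213642) = 1.213359
x_6 = g(1.213359) = 1.213423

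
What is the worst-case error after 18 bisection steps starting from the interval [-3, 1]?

Bisection error bound: |error| ≤ (b-a)/2^n
|error| ≤ (1 - (-3))/2^18 = 4/2^18
|error| ≤ 0.0000152588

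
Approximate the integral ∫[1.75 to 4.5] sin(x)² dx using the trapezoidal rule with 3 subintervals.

f(x) = sin(x)²
a = 1.75, b = 4.5, n = 3
h = (b - a)/n = 0.916667

Trapezoidal rule: (h/2)[f(x₀) + 2f(x₁) + 2f(x₂) + ... + f(xₙ)]

x_0 = 1.7500, f(x_0) = 0.968228, coefficient = 1
x_1 = 2.6667, f(x_1) = 0.209098, coefficient = 2
x_2 = 3.5833, f(x_2) = 0.182768, coefficient = 2
x_3 = 4.5000, f(x_3) = 0.955565, coefficient = 1

I ≈ (0.916667/2) × 2.707526 = 1.240949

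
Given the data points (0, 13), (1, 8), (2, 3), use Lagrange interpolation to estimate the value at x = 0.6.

Lagrange interpolation formula:
P(x) = Σ yᵢ × Lᵢ(x)
where Lᵢ(x) = Π_{j≠i} (x - xⱼ)/(xᵢ - xⱼ)

L_0(0.6) = (0.6 - 1)/(0 - 1) × (0.6 - 2)/(0 - 2) = 0.280000
L_1(0.6) = (0.6 - 0)/(1 - 0) × (0.6 - 2)/(1 - 2) = 0.840000
L_2(0.6) = (0.6 - 0)/(2 - 0) × (0.6 - 1)/(2 - 1) = -0.120000

P(0.6) = 13×L_0(0.6) + 8×L_1(0.6) + 3×L_2(0.6)
P(0.6) = 10.000000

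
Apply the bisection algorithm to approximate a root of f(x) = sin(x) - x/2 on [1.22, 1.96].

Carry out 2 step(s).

f(x) = sin(x) - x/2
Initial interval: [1.22, 1.96]

Iteration 1:
  c_1 = (1.220000 + 1.960000)/2 = 1.590000
  f(c_1) = f(1.590000) = 0.204816
  f(a) × f(c) ≥ 0, new interval: [1.590000, 1.960000]
Iteration 2:
  c_2 = (1.590000 + 1.960000)/2 = 1.775000
  f(c_2) = f(1.775000) = 0.091723
  f(a) × f(c) ≥ 0, new interval: [1.775000, 1.960000]

After 2 iteration(s), the approximation is c_2 = 1.775000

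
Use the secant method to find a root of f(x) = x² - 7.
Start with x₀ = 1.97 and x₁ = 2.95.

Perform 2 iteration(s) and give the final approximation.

f(x) = x² - 7
x₀ = 1.97, x₁ = 2.95

Secant formula: x_{n+1} = x_n - f(x_n)(x_n - x_{n-1})/(f(x_n) - f(x_{n-1}))

Iteration 1:
  f(1.970000) = -3.119100
  f(2.950000) = 1.702500
  x_2 = 2.950000 - 1.702500×(2.950000 - 1.970000)/(1.702500 - (-3.119100))
       = 2.603963
Iteration 2:
  f(2.950000) = 1.702500
  f(2.603963) = -0.219375
  x_3 = 2.603963 - (-0.219375)×(2.603963 - 2.950000)/(-0.219375 - 1.702500)
       = 2.643462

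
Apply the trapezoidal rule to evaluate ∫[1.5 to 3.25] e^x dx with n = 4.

f(x) = e^x
a = 1.5, b = 3.25, n = 4
h = (b - a)/n = 0.437500

Trapezoidal rule: (h/2)[f(x₀) + 2f(x₁) + 2f(x₂) + ... + f(xₙ)]

x_0 = 1.5000, f(x_0) = 4.481689, coefficient = 1
x_1 = 1.9375, f(x_1) = 6.941376, coefficient = 2
x_2 = 2.3750, f(x_2) = 10.751013, coefficient = 2
x_3 = 2.8125, f(x_3) = 16.651495, coefficient = 2
x_4 = 3.2500, f(x_4) = 25.790340, coefficient = 1

I ≈ (0.437500/2) × 98.959797 = 21.647456
Exact value: 21.308651
Error: 0.338805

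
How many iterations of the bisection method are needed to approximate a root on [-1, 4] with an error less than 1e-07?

We need (b-a)/2^n ≤ 1e-07
(4 - (-1))/2^n ≤ 1e-07
5/2^n ≤ 1e-07
2^n ≥ 50000000
n ≥ log₂(50000000) = 25.58
n ≥ 26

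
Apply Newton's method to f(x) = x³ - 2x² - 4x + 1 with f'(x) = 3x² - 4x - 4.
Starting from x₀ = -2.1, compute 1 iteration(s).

f(x) = x³ - 2x² - 4x + 1
f'(x) = 3x² - 4x - 4
x₀ = -2.1

Newton-Raphson formula: x_{n+1} = x_n - f(x_n)/f'(x_n)

Iteration 1:
  f(-2.100000) = -8.681000
  f'(-2.100000) = 17.630000
  x_1 = -2.100000 - (-8.681000)/17.630000 = -1.607601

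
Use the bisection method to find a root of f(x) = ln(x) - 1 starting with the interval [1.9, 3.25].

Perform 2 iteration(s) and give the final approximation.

f(x) = ln(x) - 1
Initial interval: [1.9, 3.25]

Iteration 1:
  c_1 = (1.900000 + 3.250000)/2 = 2.575000
  f(c_1) = f(2.575000) = -0.054150
  f(a) × f(c) ≥ 0, new interval: [2.575000, 3.250000]
Iteration 2:
  c_2 = (2.575000 + 3.250000)/2 = 2.912500
  f(c_2) = f(2.912500) = 0.069012
  f(a) × f(c) < 0, new interval: [2.575000, 2.912500]

After 2 iteration(s), the approximation is c_2 = 2.912500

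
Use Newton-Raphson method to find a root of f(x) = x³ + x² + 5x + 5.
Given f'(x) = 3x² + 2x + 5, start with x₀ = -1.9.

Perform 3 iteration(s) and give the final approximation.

f(x) = x³ + x² + 5x + 5
f'(x) = 3x² + 2x + 5
x₀ = -1.9

Newton-Raphson formula: x_{n+1} = x_n - f(x_n)/f'(x_n)

Iteration 1:
  f(-1.900000) = -7.749000
  f'(-1.900000) = 12.030000
  x_1 = -1.900000 - (-7.749000)/12.030000 = -1.255860
Iteration 2:
  f(-1.255860) = -1.682841
  f'(-1.255860) = 7.219835
  x_2 = -1.255860 - (-1.682841)/7.219835 = -1.022775
Iteration 3:
  f(-1.022775) = -0.137697
  f'(-1.022775) = 6.092654
  x_3 = -1.022775 - (-0.137697)/6.092654 = -1.000174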